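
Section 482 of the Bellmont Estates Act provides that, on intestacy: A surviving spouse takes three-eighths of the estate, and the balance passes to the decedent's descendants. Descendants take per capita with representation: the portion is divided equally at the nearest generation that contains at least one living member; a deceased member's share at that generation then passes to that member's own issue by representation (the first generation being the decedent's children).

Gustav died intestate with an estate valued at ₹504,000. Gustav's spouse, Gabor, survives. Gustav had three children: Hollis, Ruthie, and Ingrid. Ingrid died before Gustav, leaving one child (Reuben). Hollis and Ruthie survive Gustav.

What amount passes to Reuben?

Gabor takes three-eighths of ₹504,000 = ₹189,000. The remaining ₹315,000 passes to the descendants.
The descendants' portion (₹315,000) is divided into 3 shares of ₹105,000: Hollis and Ruthie each take ₹105,000; Ingrid's ₹105,000 share passes to Ingrid's issue.
Ingrid's share (₹105,000) passes entirely to Reuben.

Reuben receives ₹105,000.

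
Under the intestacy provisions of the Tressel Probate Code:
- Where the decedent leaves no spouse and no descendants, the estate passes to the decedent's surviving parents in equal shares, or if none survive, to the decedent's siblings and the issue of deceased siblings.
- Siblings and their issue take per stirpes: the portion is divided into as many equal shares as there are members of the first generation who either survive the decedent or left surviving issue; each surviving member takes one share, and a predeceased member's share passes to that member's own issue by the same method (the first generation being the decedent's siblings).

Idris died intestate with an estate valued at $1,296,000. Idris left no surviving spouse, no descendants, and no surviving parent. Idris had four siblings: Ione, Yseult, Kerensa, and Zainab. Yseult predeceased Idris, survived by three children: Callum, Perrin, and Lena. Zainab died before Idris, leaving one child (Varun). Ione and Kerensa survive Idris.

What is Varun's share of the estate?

The entire $1,296,000 passes to the siblings and their issue.
That amount ($1,296,000) is divided into 4 shares of $324,000: Ione and Kerensa each take $324,000; Yseult's $324,000 share passes to Yseult's issue; Zainab's $324,000 share passes to Zainab's issue.
Yseult's share ($324,000) is divided into 3 shares of $108,000: Callum, Perrin, and Lena each take $108,000.
Zainab's share ($324,000) passes entirely to Varun.

Varun receives $324,000.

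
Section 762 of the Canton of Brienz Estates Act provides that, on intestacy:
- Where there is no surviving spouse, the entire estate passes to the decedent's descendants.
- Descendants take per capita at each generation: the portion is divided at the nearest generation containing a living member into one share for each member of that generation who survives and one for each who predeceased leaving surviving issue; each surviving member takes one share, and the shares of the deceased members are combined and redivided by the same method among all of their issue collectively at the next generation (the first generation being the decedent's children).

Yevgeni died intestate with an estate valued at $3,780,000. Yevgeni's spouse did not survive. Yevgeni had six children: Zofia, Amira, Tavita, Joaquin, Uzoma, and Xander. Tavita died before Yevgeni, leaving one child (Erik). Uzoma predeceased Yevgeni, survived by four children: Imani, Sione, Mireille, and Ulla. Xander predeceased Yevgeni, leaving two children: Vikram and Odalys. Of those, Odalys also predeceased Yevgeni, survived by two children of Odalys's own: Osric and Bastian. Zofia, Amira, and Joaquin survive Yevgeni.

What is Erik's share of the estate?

Erik receives $270,000.

The entire $3,780,000 passes to the descendants.
That amount ($3,780,000) is divided at the children's generation into 6 shares of $630,000. Zofia, Amira, and Joaquin each take $630,000. The 3 shares of the deceased (Tavita, Uzoma, and Xander) are combined into a pool of $1,890,000.
That pool ($1,890,000) is divided at the grandchildren's generation into 7 shares of $270,000. Erik, Imani, Sione, Mireille, Ulla, and Vikram each take $270,000. The remaining share for the deceased Odalys ($270,000) is carried to the next generation.
That pool ($270,000) is divided at the great-grandchildren's generation equally among Osric and Bastian: $135,000 each.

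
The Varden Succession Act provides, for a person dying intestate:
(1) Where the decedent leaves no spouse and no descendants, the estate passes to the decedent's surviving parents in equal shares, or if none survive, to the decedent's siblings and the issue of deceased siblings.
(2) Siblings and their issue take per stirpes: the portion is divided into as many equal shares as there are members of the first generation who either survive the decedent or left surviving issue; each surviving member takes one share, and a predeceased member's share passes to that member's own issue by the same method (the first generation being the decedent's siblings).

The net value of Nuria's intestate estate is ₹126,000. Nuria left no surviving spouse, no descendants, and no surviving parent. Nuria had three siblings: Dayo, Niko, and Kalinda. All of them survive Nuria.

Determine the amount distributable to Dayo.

The entire ₹126,000 passes to the siblings and their issue.
That amount (₹126,000) is divided into 3 shares of ₹42,000: Dayo, Niko, and Kalinda each take ₹42,000.

Dayo receives ₹42,000.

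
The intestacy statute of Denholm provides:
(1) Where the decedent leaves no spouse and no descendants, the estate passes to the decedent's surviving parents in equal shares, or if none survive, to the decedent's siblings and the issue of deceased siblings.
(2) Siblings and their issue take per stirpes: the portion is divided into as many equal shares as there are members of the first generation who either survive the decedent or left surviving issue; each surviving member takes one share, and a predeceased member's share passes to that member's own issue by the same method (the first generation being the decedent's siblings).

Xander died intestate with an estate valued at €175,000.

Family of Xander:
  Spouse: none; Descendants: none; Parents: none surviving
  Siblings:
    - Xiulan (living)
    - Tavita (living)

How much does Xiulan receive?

The entire €175,000 passes to the siblings and their issue.
That amount (€175,000) is divided into 2 shares of €87,500: Xiulan and Tavita each take €87,500.

Xiulan receives €87,500.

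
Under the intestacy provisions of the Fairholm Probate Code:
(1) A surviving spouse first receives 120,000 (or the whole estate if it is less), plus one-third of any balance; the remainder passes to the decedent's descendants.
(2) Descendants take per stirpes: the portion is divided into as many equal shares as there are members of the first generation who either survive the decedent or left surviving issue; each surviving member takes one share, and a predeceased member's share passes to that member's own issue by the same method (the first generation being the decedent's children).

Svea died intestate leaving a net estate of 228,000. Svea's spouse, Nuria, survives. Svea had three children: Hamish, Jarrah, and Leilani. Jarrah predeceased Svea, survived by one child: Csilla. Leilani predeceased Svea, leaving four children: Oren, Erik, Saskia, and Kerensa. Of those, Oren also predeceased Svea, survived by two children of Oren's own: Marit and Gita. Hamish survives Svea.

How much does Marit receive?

Marit receives 3,000.

Nuria first takes 120,000, leaving a balance of 108,000. Nuria then takes one-third of the balance (36,000), for a total of 156,000. The remaining 72,000 passes to the descendants.
The descendants' portion (72,000) is divided into 3 shares of 24,000: Hamish takes 24,000; Jarrah's 24,000 share passes to Jarrah's issue; Leilani's 24,000 share passes to Leilani's issue.
Jarrah's share (24,000) passes entirely to Csilla.
Leilani's share (24,000) is divided into 4 shares of 6,000: Erik, Saskia, and Kerensa each take 6,000; Oren's 6,000 share passes to Oren's issue.
Oren's share (6,000) is divided into 2 shares of 3,000: Marit and Gita each take 3,000.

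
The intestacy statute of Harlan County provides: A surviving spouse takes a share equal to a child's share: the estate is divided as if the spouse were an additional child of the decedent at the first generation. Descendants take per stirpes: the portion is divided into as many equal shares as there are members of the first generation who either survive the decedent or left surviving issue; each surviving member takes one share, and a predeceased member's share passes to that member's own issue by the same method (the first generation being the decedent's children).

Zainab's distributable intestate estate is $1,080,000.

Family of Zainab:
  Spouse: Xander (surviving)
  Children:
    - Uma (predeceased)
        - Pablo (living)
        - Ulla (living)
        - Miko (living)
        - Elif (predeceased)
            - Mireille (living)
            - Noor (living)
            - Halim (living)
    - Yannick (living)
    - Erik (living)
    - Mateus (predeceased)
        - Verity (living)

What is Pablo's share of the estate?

Pablo receives $54,000.

The spouse counts as an additional share at the children's level, so there are 5 primary shares of $216,000. Xander takes one such share ($216,000).
The children's combined portion ($864,000) is divided into 4 shares of $216,000: Yannick and Erik each take $216,000; Uma's $216,000 share passes to Uma's issue; Mateus's $216,000 share passes to Mateus's issue.
Uma's share ($216,000) is divided into 4 shares of $54,000: Pablo, Ulla, and Miko each take $54,000; Elif's $54,000 share passes to Elif's issue.
Elif's share ($54,000) is divided into 3 shares of $18,000: Mireille, Noor, and Halim each take $18,000.
Mateus's share ($216,000) passes entirely to Verity.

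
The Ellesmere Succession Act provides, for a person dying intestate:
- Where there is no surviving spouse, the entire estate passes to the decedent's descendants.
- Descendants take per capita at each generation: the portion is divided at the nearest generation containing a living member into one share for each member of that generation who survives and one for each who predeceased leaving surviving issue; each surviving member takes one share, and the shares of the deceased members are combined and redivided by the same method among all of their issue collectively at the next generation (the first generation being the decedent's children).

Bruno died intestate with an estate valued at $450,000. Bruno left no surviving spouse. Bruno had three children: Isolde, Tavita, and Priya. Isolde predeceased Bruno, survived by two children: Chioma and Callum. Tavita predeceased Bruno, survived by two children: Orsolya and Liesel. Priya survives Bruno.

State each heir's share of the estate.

The entire $450,000 passes to the descendants.
That amount ($450,000) is divided at the children's generation into 3 shares of $150,000. Priya takes $150,000. The 2 shares of the deceased (Isolde and Tavita) are combined into a pool of $300,000.
That pool ($300,000) is divided at the grandchildren's generation equally among Chioma, Callum, Orsolya, and Liesel: $75,000 each.

Chioma: $75,000; Callum: $75,000; Orsolya: $75,000; Liesel: $75,000; Priya: $150,000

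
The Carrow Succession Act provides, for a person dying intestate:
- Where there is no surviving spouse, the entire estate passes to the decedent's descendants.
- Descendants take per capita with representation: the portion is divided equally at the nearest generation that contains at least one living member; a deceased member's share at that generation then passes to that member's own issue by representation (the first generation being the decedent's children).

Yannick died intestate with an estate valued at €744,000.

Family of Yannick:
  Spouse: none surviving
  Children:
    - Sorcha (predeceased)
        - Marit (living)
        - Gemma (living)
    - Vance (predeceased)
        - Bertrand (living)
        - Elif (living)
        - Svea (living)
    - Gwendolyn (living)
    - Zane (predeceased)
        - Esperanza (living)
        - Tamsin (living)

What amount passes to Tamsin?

Tamsin receives €93,000.

The entire €744,000 passes to the descendants.
That amount (€744,000) is divided into 4 shares of €186,000: Gwendolyn takes €186,000; Sorcha's €186,000 share passes to Sorcha's issue; Vance's €186,000 share passes to Vance's issue; Zane's €186,000 share passes to Zane's issue.
Sorcha's share (€186,000) is divided into 2 shares of €93,000: Marit and Gemma each take €93,000.
Vance's share (€186,000) is divided into 3 shares of €62,000: Bertrand, Elif, and Svea each take €62,000.
Zane's share (€186,000) is divided into 2 shares of €93,000: Esperanza and Tamsin each take €93,000.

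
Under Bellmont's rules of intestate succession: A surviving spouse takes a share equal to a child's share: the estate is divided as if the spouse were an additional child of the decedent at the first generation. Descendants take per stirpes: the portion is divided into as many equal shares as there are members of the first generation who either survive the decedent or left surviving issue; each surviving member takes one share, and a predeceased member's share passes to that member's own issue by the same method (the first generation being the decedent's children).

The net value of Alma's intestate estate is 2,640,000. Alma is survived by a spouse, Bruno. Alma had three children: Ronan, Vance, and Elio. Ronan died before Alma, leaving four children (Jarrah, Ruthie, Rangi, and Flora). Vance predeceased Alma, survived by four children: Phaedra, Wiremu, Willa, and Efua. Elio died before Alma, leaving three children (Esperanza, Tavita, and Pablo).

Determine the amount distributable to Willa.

Willa receives 165,000.

The spouse counts as an additional share at the children's level, so there are 4 primary shares of 660,000. Bruno takes one such share (660,000).
The children's combined portion (1,980,000) is divided into 3 shares of 660,000: Ronan's 660,000 share passes to Ronan's issue; Vance's 660,000 share passes to Vance's issue; Elio's 660,000 share passes to Elio's issue.
Ronan's share (660,000) is divided into 4 shares of 165,000: Jarrah, Ruthie, Rangi, and Flora each take 165,000.
Vance's share (660,000) is divided into 4 shares of 165,000: Phaedra, Wiremu, Willa, and Efua each take 165,000.
Elio's share (660,000) is divided into 3 shares of 220,000: Esperanza, Tavita, and Pablo each take 220,000.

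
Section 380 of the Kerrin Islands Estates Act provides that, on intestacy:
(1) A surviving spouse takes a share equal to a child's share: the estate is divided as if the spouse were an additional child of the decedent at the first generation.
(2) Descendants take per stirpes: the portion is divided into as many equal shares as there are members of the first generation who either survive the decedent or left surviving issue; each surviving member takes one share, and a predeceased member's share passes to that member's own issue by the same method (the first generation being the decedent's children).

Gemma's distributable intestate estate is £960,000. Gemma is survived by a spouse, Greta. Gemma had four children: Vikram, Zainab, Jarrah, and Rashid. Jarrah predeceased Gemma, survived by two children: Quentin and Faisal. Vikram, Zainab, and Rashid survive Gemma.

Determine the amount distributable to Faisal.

The spouse counts as an additional share at the children's level, so there are 5 primary shares of £192,000. Greta takes one such share (£192,000).
The children's combined portion (£768,000) is divided into 4 shares of £192,000: Vikram, Zainab, and Rashid each take £192,000; Jarrah's £192,000 share passes to Jarrah's issue.
Jarrah's share (£192,000) is divided into 2 shares of £96,000: Quentin and Faisal each take £96,000.

Faisal receives £96,000.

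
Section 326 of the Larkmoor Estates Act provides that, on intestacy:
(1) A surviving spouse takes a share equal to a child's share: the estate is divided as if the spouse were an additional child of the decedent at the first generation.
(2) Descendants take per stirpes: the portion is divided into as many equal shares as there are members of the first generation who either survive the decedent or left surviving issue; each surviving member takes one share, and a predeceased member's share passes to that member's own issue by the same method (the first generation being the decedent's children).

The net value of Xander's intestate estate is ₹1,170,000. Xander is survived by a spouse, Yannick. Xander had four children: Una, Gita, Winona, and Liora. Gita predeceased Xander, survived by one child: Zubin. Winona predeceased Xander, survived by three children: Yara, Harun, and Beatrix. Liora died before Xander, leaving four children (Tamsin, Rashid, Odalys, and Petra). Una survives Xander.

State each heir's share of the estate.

Yannick: ₹234,000; Una: ₹234,000; Zubin: ₹234,000; Yara: ₹78,000; Harun: ₹78,000; Beatrix: ₹78,000; Tamsin: ₹58,500; Rashid: ₹58,500; Odalys: ₹58,500; Petra: ₹58,500

The spouse counts as an additional share at the children's level, so there are 5 primary shares of ₹234,000. Yannick takes one such share (₹234,000).
The children's combined portion (₹936,000) is divided into 4 shares of ₹234,000: Una takes ₹234,000; Gita's ₹234,000 share passes to Gita's issue; Winona's ₹234,000 share passes to Winona's issue; Liora's ₹234,000 share passes to Liora's issue.
Gita's share (₹234,000) passes entirely to Zubin.
Winona's share (₹234,000) is divided into 3 shares of ₹78,000: Yara, Harun, and Beatrix each take ₹78,000.
Liora's share (₹234,000) is divided into 4 shares of ₹58,500: Tamsin, Rashid, Odalys, and Petra each take ₹58,500.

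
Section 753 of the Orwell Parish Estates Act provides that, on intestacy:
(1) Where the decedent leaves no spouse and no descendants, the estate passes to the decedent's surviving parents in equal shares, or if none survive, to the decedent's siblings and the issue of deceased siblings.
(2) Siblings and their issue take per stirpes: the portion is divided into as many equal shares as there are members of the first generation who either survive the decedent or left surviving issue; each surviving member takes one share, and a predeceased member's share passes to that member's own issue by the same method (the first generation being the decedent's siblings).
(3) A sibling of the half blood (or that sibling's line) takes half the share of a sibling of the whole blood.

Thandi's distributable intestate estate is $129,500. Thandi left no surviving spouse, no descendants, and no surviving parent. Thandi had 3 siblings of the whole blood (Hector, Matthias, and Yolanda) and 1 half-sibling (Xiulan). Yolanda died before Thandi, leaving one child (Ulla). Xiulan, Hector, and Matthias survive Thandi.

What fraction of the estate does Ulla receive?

The entire $129,500 passes to the siblings and their issue.
Counting each half-blood sibling's line as half a unit, there are 7/2 units in $129,500, so one unit is $37,000. Whole-blood lines (Hector, Matthias, and Yolanda) take $37,000 each; half-blood lines (Xiulan) take $18,500 each.
Yolanda's share ($37,000) passes entirely to Ulla.

Ulla receives 2/7 of the estate.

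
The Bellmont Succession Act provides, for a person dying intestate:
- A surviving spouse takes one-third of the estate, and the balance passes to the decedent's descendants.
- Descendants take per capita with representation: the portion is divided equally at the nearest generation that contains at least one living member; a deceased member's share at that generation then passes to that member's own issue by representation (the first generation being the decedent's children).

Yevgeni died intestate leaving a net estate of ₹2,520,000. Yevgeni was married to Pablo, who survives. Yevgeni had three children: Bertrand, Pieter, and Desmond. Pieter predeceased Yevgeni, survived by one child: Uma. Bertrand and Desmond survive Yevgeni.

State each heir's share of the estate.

Pablo takes one-third of ₹2,520,000 = ₹840,000. The remaining ₹1,680,000 passes to the descendants.
The descendants' portion (₹1,680,000) is divided into 3 shares of ₹560,000: Bertrand and Desmond each take ₹560,000; Pieter's ₹560,000 share passes to Pieter's issue.
Pieter's share (₹560,000) passes entirely to Uma.

Pablo: ₹840,000; Bertrand: ₹560,000; Uma: ₹560,000; Desmond: ₹560,000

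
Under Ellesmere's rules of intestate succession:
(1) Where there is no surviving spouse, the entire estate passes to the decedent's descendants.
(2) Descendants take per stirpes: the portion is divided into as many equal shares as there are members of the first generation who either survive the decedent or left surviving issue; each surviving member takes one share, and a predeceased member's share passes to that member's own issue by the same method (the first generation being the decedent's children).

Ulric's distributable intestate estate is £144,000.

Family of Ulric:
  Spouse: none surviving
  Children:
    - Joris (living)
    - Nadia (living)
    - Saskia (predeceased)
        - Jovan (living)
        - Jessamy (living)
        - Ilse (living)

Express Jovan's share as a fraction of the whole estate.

The entire £144,000 passes to the descendants.
That amount (£144,000) is divided into 3 shares of £48,000: Joris and Nadia each take £48,000; Saskia's £48,000 share passes to Saskia's issue.
Saskia's share (£48,000) is divided into 3 shares of £16,000: Jovan, Jessamy, and Ilse each take £16,000.

Jovan receives 1/9 of the estate.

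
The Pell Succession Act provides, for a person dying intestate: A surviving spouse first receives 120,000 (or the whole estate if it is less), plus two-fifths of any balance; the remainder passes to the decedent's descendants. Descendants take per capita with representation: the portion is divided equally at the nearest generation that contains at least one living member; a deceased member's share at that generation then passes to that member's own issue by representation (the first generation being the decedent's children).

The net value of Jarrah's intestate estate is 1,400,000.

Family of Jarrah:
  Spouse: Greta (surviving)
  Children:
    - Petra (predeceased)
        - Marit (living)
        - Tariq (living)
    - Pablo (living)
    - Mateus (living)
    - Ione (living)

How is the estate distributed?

Greta first takes 120,000, leaving a balance of 1,280,000. Greta then takes two-fifths of the balance (512,000), for a total of 632,000. The remaining 768,000 passes to the descendants.
The descendants' portion (768,000) is divided into 4 shares of 192,000: Pablo, Mateus, and Ione each take 192,000; Petra's 192,000 share passes to Petra's issue.
Petra's share (192,000) is divided into 2 shares of 96,000: Marit and Tariq each take 96,000.

Greta: 632,000; Marit: 96,000; Tariq: 96,000; Pablo: 192,000; Mateus: 192,000; Ione: 192,000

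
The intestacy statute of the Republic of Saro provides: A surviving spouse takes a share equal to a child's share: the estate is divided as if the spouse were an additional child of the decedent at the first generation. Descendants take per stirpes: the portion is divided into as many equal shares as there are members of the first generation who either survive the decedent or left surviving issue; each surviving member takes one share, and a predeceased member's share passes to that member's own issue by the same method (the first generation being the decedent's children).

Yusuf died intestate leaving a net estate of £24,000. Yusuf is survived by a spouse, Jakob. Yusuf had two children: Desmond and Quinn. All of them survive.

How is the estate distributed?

Jakob: £8,000; Desmond: £8,000; Quinn: £8,000

The spouse counts as an additional share at the children's level, so there are 3 primary shares of £8,000. Jakob takes one such share (£8,000).
The children's combined portion (£16,000) is divided into 2 shares of £8,000: Desmond and Quinn each take £8,000.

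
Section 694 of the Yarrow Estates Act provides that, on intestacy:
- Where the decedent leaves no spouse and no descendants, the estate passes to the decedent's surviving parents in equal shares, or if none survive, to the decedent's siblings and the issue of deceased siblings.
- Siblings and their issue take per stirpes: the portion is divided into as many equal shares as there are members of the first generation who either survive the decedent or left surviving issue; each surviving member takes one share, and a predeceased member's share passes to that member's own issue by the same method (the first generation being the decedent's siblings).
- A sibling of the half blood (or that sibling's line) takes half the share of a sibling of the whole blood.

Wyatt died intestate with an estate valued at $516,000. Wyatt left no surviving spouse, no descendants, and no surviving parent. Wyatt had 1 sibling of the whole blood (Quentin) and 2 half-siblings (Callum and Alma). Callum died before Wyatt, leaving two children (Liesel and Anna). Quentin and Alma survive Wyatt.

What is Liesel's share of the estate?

The entire $516,000 passes to the siblings and their issue.
Counting each half-blood sibling's line as half a unit, there are 2 units in $516,000, so one unit is $258,000. Whole-blood lines (Quentin) take $258,000 each; half-blood lines (Callum and Alma) take $129,000 each.
Callum's share ($129,000) is divided into 2 shares of $64,500: Liesel and Anna each take $64,500.

Liesel receives $64,500.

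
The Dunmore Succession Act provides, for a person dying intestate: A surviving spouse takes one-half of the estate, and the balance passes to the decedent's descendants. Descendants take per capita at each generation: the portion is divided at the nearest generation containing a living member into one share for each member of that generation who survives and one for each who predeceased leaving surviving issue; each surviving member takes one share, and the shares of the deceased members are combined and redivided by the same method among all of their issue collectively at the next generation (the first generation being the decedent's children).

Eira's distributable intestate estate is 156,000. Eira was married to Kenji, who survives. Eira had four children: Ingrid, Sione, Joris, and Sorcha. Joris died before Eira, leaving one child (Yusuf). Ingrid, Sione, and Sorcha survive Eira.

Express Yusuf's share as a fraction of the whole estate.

Yusuf receives 1/8 of the estate.

Kenji takes one-half of 156,000 = 78,000. The remaining 78,000 passes to the descendants.
The descendants' portion (78,000) is divided at the children's generation into 4 shares of 19,500. Ingrid, Sione, and Sorcha each take 19,500. The remaining share for the deceased Joris (19,500) is carried to the next generation.
That pool (19,500) passes entirely to Yusuf, the sole taker at the grandchildren's generation.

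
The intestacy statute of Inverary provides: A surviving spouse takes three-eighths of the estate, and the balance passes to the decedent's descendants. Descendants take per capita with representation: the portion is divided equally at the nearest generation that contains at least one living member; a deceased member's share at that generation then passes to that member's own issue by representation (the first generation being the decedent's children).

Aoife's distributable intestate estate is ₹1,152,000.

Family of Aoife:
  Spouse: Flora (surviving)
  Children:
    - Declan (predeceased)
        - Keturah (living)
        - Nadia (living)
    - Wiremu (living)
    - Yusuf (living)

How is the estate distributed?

Flora: ₹432,000; Keturah: ₹120,000; Nadia: ₹120,000; Wiremu: ₹240,000; Yusuf: ₹240,000

Flora takes three-eighths of ₹1,152,000 = ₹432,000. The remaining ₹720,000 passes to the descendants.
The descendants' portion (₹720,000) is divided into 3 shares of ₹240,000: Wiremu and Yusuf each take ₹240,000; Declan's ₹240,000 share passes to Declan's issue.
Declan's share (₹240,000) is divided into 2 shares of ₹120,000: Keturah and Nadia each take ₹120,000.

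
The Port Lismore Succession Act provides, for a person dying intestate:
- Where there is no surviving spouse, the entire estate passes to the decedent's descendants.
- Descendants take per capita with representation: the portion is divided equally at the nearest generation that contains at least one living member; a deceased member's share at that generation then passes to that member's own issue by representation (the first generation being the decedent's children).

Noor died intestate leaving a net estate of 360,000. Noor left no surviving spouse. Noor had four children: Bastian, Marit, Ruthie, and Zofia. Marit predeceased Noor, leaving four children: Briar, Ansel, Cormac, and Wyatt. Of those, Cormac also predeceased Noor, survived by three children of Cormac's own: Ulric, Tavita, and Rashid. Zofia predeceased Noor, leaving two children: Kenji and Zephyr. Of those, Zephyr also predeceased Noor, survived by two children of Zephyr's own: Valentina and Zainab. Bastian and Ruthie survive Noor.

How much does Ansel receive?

The entire 360,000 passes to the descendants.
That amount (360,000) is divided into 4 shares of 90,000: Bastian and Ruthie each take 90,000; Marit's 90,000 share passes to Marit's issue; Zofia's 90,000 share passes to Zofia's issue.
Marit's share (90,000) is divided into 4 shares of 22,500: Briar, Ansel, and Wyatt each take 22,500; Cormac's 22,500 share passes to Cormac's issue.
Cormac's share (22,500) is divided into 3 shares of 7,500: Ulric, Tavita, and Rashid each take 7,500.
Zofia's share (90,000) is divided into 2 shares of 45,000: Kenji takes 45,000; Zephyr's 45,000 share passes to Zephyr's issue.
Zephyr's share (45,000) is divided into 2 shares of 22,500: Valentina and Zainab each take 22,500.

Ansel receives 22,500.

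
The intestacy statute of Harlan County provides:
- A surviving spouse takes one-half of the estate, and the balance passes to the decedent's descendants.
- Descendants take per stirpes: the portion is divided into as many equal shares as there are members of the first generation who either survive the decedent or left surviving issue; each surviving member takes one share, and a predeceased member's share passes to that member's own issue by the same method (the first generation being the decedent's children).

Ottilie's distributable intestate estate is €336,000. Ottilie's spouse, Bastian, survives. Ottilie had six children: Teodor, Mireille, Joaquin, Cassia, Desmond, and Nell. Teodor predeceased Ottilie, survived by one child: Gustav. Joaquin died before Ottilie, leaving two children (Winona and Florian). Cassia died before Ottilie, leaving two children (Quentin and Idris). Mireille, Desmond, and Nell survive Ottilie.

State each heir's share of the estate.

Bastian: €168,000; Gustav: €28,000; Mireille: €28,000; Winona: €14,000; Florian: €14,000; Quentin: €14,000; Idris: €14,000; Desmond: €28,000; Nell: €28,000

Bastian takes one-half of €336,000 = €168,000. The remaining €168,000 passes to the descendants.
The descendants' portion (€168,000) is divided into 6 shares of €28,000: Mireille, Desmond, and Nell each take €28,000; Teodor's €28,000 share passes to Teodor's issue; Joaquin's €28,000 share passes to Joaquin's issue; Cassia's €28,000 share passes to Cassia's issue.
Teodor's share (€28,000) passes entirely to Gustav.
Joaquin's share (€28,000) is divided into 2 shares of €14,000: Winona and Florian each take €14,000.
Cassia's share (€28,000) is divided into 2 shares of €14,000: Quentin and Idris each take €14,000.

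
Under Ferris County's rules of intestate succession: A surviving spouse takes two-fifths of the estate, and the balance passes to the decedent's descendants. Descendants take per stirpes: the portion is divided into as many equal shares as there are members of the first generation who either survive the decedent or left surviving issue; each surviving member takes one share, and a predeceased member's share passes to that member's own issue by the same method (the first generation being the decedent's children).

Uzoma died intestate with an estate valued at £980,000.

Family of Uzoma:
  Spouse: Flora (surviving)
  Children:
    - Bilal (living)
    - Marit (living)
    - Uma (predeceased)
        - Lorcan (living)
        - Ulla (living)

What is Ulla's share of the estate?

Flora takes two-fifths of £980,000 = £392,000. The remaining £588,000 passes to the descendants.
The descendants' portion (£588,000) is divided into 3 shares of £196,000: Bilal and Marit each take £196,000; Uma's £196,000 share passes to Uma's issue.
Uma's share (£196,000) is divided into 2 shares of £98,000: Lorcan and Ulla each take £98,000.

Ulla receives £98,000.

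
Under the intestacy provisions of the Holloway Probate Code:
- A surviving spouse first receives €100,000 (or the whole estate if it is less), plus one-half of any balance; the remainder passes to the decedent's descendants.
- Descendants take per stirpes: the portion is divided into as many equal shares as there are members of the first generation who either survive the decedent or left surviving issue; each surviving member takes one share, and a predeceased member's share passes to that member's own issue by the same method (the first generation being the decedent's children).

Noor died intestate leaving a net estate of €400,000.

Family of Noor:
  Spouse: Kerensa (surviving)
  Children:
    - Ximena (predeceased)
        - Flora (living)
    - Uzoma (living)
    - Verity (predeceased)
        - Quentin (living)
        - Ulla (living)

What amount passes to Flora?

Kerensa first takes €100,000, leaving a balance of €300,000. Kerensa then takes one-half of the balance (€150,000), for a total of €250,000. The remaining €150,000 passes to the descendants.
The descendants' portion (€150,000) is divided into 3 shares of €50,000: Uzoma takes €50,000; Ximena's €50,000 share passes to Ximena's issue; Verity's €50,000 share passes to Verity's issue.
Ximena's share (€50,000) passes entirely to Flora.
Verity's share (€50,000) is divided into 2 shares of €25,000: Quentin and Ulla each take €25,000.

Flora receives €50,000.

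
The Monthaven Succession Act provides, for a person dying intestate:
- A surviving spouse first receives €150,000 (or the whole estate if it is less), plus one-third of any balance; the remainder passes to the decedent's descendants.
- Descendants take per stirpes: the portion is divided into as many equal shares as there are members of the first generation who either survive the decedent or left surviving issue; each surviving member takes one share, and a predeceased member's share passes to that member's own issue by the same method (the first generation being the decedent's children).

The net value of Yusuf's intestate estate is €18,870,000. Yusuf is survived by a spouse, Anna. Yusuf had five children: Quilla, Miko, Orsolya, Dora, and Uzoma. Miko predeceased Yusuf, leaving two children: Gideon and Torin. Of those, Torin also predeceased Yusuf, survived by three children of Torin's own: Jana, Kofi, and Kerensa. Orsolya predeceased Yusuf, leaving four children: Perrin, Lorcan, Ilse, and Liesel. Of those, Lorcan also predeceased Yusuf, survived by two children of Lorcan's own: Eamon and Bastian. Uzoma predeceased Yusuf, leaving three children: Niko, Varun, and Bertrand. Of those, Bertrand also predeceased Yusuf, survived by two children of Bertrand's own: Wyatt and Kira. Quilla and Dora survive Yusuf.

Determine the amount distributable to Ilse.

Anna first takes €150,000, leaving a balance of €18,720,000. Anna then takes one-third of the balance (€6,240,000), for a total of €6,390,000. The remaining €12,480,000 passes to the descendants.
The descendants' portion (€12,480,000) is divided into 5 shares of €2,496,000: Quilla and Dora each take €2,496,000; Miko's €2,496,000 share passes to Miko's issue; Orsolya's €2,496,000 share passes to Orsolya's issue; Uzoma's €2,496,000 share passes to Uzoma's issue.
Miko's share (€2,496,000) is divided into 2 shares of €1,248,000: Gideon takes €1,248,000; Torin's €1,248,000 share passes to Torin's issue.
Torin's share (€1,248,000) is divided into 3 shares of €416,000: Jana, Kofi, and Kerensa each take €416,000.
Orsolya's share (€2,496,000) is divided into 4 shares of €624,000: Perrin, Ilse, and Liesel each take €624,000; Lorcan's €624,000 share passes to Lorcan's issue.
Lorcan's share (€624,000) is divided into 2 shares of €312,000: Eamon and Bastian each take €312,000.
Uzoma's share (€2,496,000) is divided into 3 shares of €832,000: Niko and Varun each take €832,000; Bertrand's €832,000 share passes to Bertrand's issue.
Bertrand's share (€832,000) is divided into 2 shares of €416,000: Wyatt and Kira each take €416,000.

Ilse receives €624,000.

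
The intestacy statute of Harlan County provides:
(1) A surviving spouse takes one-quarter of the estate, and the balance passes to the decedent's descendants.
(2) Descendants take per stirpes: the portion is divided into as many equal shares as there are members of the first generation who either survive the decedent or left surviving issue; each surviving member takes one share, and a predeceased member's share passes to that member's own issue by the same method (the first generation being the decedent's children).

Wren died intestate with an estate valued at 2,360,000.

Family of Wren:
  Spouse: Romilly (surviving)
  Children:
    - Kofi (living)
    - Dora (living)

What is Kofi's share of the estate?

Kofi receives 885,000.

Romilly takes one-quarter of 2,360,000 = 590,000. The remaining 1,770,000 passes to the descendants.
The descendants' portion (1,770,000) is divided into 2 shares of 885,000: Kofi and Dora each take 885,000.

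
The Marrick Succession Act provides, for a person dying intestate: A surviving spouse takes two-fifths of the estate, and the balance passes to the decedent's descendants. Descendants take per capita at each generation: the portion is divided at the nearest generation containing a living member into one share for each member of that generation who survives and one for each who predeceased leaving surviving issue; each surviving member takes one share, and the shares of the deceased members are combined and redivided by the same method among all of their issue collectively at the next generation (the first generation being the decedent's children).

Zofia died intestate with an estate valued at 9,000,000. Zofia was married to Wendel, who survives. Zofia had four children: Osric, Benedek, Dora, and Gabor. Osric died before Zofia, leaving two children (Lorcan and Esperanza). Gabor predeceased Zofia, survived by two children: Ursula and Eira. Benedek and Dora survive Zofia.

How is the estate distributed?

Wendel: 3,600,000; Lorcan: 675,000; Esperanza: 675,000; Benedek: 1,350,000; Dora: 1,350,000; Ursula: 675,000; Eira: 675,000

Wendel takes two-fifths of 9,000,000 = 3,600,000. The remaining 5,400,000 passes to the descendants.
The descendants' portion (5,400,000) is divided at the children's generation into 4 shares of 1,350,000. Benedek and Dora each take 1,350,000. The 2 shares of the deceased (Osric and Gabor) are combined into a pool of 2,700,000.
That pool (2,700,000) is divided at the grandchildren's generation equally among Lorcan, Esperanza, Ursula, and Eira: 675,000 each.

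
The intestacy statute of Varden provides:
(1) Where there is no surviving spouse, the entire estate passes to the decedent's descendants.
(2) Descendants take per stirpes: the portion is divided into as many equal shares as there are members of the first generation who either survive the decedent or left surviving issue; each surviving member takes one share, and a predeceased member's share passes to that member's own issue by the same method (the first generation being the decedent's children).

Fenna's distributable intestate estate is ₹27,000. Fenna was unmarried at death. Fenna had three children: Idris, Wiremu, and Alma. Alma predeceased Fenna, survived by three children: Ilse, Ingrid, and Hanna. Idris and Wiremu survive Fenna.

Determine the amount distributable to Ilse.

Ilse receives ₹3,000.

The entire ₹27,000 passes to the descendants.
That amount (₹27,000) is divided into 3 shares of ₹9,000: Idris and Wiremu each take ₹9,000; Alma's ₹9,000 share passes to Alma's issue.
Alma's share (₹9,000) is divided into 3 shares of ₹3,000: Ilse, Ingrid, and Hanna each take ₹3,000.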